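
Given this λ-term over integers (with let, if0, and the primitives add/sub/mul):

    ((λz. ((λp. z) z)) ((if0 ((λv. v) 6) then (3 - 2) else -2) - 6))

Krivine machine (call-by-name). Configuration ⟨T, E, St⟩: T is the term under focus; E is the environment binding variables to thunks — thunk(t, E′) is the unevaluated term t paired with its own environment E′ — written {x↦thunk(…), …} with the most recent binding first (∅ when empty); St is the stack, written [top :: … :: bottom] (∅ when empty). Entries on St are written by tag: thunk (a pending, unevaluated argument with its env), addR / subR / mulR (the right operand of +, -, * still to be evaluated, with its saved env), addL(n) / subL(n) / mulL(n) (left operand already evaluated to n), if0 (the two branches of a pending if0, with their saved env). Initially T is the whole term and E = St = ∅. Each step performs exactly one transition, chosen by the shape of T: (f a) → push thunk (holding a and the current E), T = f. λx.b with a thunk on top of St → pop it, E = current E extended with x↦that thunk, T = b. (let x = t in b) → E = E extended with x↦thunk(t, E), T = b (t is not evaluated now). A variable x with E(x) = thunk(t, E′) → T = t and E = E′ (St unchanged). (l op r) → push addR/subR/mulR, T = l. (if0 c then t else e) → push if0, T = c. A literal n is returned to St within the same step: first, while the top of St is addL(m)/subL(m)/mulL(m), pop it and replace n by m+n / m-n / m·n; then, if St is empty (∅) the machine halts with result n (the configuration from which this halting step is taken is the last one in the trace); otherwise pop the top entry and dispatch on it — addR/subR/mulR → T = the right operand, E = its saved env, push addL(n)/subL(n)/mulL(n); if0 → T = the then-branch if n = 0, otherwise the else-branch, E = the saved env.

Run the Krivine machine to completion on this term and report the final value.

Answer: -8

Machine steps:
0. <T=((λz. ((λp. z) z)) ((if0 ((λv. v) 6) then (3 - 2) else -2) - 6)), E=∅, St=∅>
1. <T=(λz. ((λp. z) z)), E=∅, St=[thunk]>
2. <T=((λp. z) z), E={z↦thunk(((if0 ((λv. v) 6) then (3 - 2) else -2) - 6), ∅)}, St=∅>
3. <T=(λp. z), E={z↦thunk(((if0 ((λv. v) 6) then (3 - 2) else -2) - 6), ∅)}, St=[thunk]>
4. <T=z, E={p↦thunk(z, {z↦thunk(((if0 ((λv. v) 6) then (3 - 2) else -2) - 6), ∅)}), z↦thunk(((if0 ((λv. v) 6) then (3 - 2) else -2) - 6), ∅)}, St=∅>
5. <T=((if0 ((λv. v) 6) then (3 - 2) else -2) - 6), E=∅, St=∅>
6. <T=(if0 ((λv. v) 6) then (3 - 2) else -2), E=∅, St=[subR]>
7. <T=((λv. v) 6), E=∅, St=[if0 :: subR]>
8. <T=(λv. v), E=∅, St=[thunk :: if0 :: subR]>
9. <T=v, E={v↦thunk(6, ∅)}, St=[if0 :: subR]>
10. <T=6, E=∅, St=[if0 :: subR]>
11. <T=-2, E=∅, St=[subR]>
12. <T=6, E=∅, St=[subL(-2)]>
→ final value -8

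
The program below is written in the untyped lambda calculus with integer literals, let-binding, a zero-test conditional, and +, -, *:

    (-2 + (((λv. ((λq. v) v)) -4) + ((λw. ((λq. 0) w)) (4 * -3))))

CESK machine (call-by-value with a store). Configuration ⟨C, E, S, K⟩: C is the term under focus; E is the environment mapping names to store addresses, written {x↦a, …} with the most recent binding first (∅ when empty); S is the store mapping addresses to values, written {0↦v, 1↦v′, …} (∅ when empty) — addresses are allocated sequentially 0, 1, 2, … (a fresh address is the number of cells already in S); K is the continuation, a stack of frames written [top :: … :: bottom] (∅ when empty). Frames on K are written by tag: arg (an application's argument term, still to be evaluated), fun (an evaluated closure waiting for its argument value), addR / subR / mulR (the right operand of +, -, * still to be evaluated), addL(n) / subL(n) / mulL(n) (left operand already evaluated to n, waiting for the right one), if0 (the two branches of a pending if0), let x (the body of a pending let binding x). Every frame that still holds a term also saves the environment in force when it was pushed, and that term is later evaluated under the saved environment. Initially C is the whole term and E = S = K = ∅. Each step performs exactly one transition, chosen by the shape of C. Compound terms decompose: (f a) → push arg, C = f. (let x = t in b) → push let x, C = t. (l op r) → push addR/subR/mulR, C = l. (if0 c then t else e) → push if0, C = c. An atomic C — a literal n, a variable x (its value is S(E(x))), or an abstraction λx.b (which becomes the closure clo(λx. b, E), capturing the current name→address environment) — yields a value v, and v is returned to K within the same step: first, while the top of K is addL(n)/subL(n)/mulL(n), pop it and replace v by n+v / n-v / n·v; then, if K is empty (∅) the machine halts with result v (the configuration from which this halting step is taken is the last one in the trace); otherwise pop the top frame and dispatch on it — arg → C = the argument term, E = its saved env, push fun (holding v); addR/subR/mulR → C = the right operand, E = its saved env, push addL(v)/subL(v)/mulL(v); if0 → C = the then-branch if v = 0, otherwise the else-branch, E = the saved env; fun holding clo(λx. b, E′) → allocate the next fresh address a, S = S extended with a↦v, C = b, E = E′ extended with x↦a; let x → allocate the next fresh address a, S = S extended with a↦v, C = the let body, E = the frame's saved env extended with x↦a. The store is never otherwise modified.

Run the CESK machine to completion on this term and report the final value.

Answer: -6

Derivation:
[0] [C=(-2 + (((λv. ((λq. v) v)) -4) + ((λw. ((λq. 0) w)) (4 * -3)))) | E=∅ | S=∅ | K=∅]
[1] [C=-2 | E=∅ | S=∅ | K=[addR]]
[2] [C=(((λv. ((λq. v) v)) -4) + ((λw. ((λq. 0) w)) (4 * -3))) | E=∅ | S=∅ | K=[addL(-2)]]
[3] [C=((λv. ((λq. v) v)) -4) | E=∅ | S=∅ | K=[addR :: addL(-2)]]
[4] [C=(λv. ((λq. v) v)) | E=∅ | S=∅ | K=[arg :: addR :: addL(-2)]]
[5] [C=-4 | E=∅ | S=∅ | K=[fun :: addR :: addL(-2)]]
[6] [C=((λq. v) v) | E={v↦0} | S={0↦-4} | K=[addR :: addL(-2)]]
[7] [C=(λq. v) | E={v↦0} | S={0↦-4} | K=[arg :: addR :: addL(-2)]]
[8] [C=v | E={v↦0} | S={0↦-4} | K=[fun :: addR :: addL(-2)]]
[9] [C=v | E={q↦1, v↦0} | S={0↦-4, 1↦-4} | K=[addR :: addL(-2)]]
[10] [C=((λw. ((λq. 0) w)) (4 * -3)) | E=∅ | S={0↦-4, 1↦-4} | K=[addL(-4) :: addL(-2)]]
[11] [C=(λw. ((λq. 0) w)) | E=∅ | S={0↦-4, 1↦-4} | K=[arg :: addL(-4) :: addL(-2)]]
[12] [C=(4 * -3) | E=∅ | S={0↦-4, 1↦-4} | K=[fun :: addL(-4) :: addL(-2)]]
[13] [C=4 | E=∅ | S={0↦-4, 1↦-4} | K=[mulR :: fun :: addL(-4) :: addL(-2)]]
[14] [C=-3 | E=∅ | S={0↦-4, 1↦-4} | K=[mulL(4) :: fun :: addL(-4) :: addL(-2)]]
[15] [C=((λq. 0) w) | E={w↦2} | S={0↦-4, 1↦-4, 2↦-12} | K=[addL(-4) :: addL(-2)]]
[16] [C=(λq. 0) | E={w↦2} | S={0↦-4, 1↦-4, 2↦-12} | K=[arg :: addL(-4) :: addL(-2)]]
[17] [C=w | E={w↦2} | S={0↦-4, 1↦-4, 2↦-12} | K=[fun :: addL(-4) :: addL(-2)]]
[18] [C=0 | E={q↦3, w↦2} | S={0↦-4, 1↦-4, 2↦-12, 3↦-12} | K=[addL(-4) :: addL(-2)]]
→ final value -6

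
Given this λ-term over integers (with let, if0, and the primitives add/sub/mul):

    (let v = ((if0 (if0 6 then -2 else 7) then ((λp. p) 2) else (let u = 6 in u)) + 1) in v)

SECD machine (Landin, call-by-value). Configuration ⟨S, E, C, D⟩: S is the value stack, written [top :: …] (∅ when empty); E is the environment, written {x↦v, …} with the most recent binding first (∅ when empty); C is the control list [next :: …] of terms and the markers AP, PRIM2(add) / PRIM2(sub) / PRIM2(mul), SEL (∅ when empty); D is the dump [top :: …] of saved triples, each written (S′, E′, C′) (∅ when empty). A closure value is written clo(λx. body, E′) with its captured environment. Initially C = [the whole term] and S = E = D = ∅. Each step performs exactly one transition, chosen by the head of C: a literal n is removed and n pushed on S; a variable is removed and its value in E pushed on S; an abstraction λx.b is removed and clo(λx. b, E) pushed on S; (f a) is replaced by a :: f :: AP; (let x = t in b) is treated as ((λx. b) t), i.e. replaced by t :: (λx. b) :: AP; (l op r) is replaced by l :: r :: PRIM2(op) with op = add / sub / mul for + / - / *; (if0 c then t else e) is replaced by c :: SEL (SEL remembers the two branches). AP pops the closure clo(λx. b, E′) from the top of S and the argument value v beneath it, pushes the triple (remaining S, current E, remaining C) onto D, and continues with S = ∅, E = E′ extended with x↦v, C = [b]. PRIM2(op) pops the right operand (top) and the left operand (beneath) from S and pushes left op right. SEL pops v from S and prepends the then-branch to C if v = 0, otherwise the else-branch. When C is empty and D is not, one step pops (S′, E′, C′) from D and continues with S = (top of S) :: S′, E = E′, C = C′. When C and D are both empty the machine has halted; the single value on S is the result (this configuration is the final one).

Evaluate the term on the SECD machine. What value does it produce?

step 0: [S=∅ | E=∅ | C=[(let v = ((if0 (if0 6 then -2 else 7) then ((λp. p) 2) else (let u = 6 in u)) + 1) in v)] | D=∅]
step 1: [S=∅ | E=∅ | C=[((if0 (if0 6 then -2 else 7) then ((λp. p) 2) else (let u = 6 in u)) + 1) :: (λv. v) :: AP] | D=∅]
step 2: [S=∅ | E=∅ | C=[(if0 (if0 6 then -2 else 7) then ((λp. p) 2) else (let u = 6 in u)) :: 1 :: PRIM2(add) :: (λv. v) :: AP] | D=∅]
step 3: [S=∅ | E=∅ | C=[(if0 6 then -2 else 7) :: SEL :: 1 :: PRIM2(add) :: (λv. v) :: AP] | D=∅]
step 4: [S=∅ | E=∅ | C=[6 :: SEL :: SEL :: 1 :: PRIM2(add) :: (λv. v) :: AP] | D=∅]
step 5: [S=[6] | E=∅ | C=[SEL :: SEL :: 1 :: PRIM2(add) :: (λv. v) :: AP] | D=∅]
step 6: [S=∅ | E=∅ | C=[7 :: SEL :: 1 :: PRIM2(add) :: (λv. v) :: AP] | D=∅]
step 7: [S=[7] | E=∅ | C=[SEL :: 1 :: PRIM2(add) :: (λv. v) :: AP] | D=∅]
step 8: [S=∅ | E=∅ | C=[(let u = 6 in u) :: 1 :: PRIM2(add) :: (λv. v) :: AP] | D=∅]
step 9: [S=∅ | E=∅ | C=[6 :: (λu. u) :: AP :: 1 :: PRIM2(add) :: (λv. v) :: AP] | D=∅]
step 10: [S=[6] | E=∅ | C=[(λu. u) :: AP :: 1 :: PRIM2(add) :: (λv. v) :: AP] | D=∅]
step 11: [S=[clo(λu. u, ∅) :: 6] | E=∅ | C=[AP :: 1 :: PRIM2(add) :: (λv. v) :: AP] | D=∅]
step 12: [S=∅ | E={u↦6} | C=[u] | D=[(∅, ∅, [1 :: PRIM2(add) :: (λv. v) :: AP])]]
step 13: [S=[6] | E={u↦6} | C=∅ | D=[(∅, ∅, [1 :: PRIM2(add) :: (λv. v) :: AP])]]
step 14: [S=[6] | E=∅ | C=[1 :: PRIM2(add) :: (λv. v) :: AP] | D=∅]
step 15: [S=[1 :: 6] | E=∅ | C=[PRIM2(add) :: (λv. v) :: AP] | D=∅]
step 16: [S=[7] | E=∅ | C=[(λv. v) :: AP] | D=∅]
step 17: [S=[clo(λv. v, ∅) :: 7] | E=∅ | C=[AP] | D=∅]
step 18: [S=∅ | E={v↦7} | C=[v] | D=[(∅, ∅, ∅)]]
step 19: [S=[7] | E={v↦7} | C=∅ | D=[(∅, ∅, ∅)]]
step 20: [S=[7] | E=∅ | C=∅ | D=∅]
→ final value 7

Answer: 7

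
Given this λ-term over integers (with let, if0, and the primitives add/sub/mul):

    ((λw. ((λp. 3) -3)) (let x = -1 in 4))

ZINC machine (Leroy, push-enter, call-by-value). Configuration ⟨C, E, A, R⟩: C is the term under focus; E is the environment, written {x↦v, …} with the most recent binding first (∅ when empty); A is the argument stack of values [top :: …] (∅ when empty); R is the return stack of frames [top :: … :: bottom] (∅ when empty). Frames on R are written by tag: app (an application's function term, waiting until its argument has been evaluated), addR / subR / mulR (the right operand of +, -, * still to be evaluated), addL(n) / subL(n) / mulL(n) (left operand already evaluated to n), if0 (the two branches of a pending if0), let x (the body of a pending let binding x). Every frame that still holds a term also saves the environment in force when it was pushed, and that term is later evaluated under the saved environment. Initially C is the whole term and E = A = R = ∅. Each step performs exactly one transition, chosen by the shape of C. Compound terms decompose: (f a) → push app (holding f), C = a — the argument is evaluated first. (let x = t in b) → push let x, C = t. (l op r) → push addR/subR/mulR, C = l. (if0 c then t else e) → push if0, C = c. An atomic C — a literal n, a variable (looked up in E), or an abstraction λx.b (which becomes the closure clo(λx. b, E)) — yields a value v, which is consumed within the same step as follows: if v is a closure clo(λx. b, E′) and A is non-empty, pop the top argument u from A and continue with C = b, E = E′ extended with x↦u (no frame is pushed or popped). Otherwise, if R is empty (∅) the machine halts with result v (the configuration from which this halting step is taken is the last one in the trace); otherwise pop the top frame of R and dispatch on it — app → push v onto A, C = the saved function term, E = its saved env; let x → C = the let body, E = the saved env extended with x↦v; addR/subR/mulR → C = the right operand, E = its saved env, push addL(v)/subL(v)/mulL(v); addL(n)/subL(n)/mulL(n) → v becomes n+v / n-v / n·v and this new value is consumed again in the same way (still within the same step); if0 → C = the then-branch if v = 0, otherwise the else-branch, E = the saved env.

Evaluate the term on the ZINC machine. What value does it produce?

[0] [C=((λw. ((λp. 3) -3)) (let x = -1 in 4)) | E=∅ | A=∅ | R=∅]
[1] [C=(let x = -1 in 4) | E=∅ | A=∅ | R=[app]]
[2] [C=-1 | E=∅ | A=∅ | R=[let x :: app]]
[3] [C=4 | E={x↦-1} | A=∅ | R=[app]]
[4] [C=(λw. ((λp. 3) -3)) | E=∅ | A=[4] | R=∅]
[5] [C=((λp. 3) -3) | E={w↦4} | A=∅ | R=∅]
[6] [C=-3 | E={w↦4} | A=∅ | R=[app]]
[7] [C=(λp. 3) | E={w↦4} | A=[-3] | R=∅]
[8] [C=3 | E={p↦-3, w↦4} | A=∅ | R=∅]
→ final value 3

Answer: 3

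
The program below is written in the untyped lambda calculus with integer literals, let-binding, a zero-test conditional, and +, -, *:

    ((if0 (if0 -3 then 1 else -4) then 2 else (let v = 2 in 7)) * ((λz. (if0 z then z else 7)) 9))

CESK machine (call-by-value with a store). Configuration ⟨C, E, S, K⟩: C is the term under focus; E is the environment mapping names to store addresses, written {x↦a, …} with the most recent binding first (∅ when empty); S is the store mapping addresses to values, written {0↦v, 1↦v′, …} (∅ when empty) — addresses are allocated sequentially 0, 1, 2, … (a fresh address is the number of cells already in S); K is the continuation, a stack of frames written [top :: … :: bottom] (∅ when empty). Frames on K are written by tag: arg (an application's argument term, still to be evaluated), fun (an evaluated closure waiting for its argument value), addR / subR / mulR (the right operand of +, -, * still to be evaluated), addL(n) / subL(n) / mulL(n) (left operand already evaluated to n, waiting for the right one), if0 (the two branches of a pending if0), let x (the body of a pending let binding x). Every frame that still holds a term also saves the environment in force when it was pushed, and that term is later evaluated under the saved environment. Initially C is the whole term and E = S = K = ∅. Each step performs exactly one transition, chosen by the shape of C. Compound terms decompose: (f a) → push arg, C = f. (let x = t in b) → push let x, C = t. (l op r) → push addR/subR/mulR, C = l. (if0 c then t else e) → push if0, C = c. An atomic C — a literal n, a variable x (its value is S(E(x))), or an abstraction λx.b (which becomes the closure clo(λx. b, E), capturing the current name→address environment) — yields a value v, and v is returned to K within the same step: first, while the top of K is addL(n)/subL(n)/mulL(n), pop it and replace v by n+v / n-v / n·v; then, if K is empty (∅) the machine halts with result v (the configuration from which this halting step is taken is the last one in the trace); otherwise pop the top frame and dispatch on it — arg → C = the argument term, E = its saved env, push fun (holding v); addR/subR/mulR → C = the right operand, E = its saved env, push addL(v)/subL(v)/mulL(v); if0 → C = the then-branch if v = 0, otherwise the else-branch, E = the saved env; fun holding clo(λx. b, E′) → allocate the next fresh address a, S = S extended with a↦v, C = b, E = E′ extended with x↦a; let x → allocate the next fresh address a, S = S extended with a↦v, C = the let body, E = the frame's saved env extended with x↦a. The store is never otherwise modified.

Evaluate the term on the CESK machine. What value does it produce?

step 0: ⟨C=((if0 (if0 -3 then 1 else -4) then 2 else (let v = 2 in 7)) * ((λz. (if0 z then z else 7)) 9)); E=∅; S=∅; K=∅⟩
step 1: ⟨C=(if0 (if0 -3 then 1 else -4) then 2 else (let v = 2 in 7)); E=∅; S=∅; K=[mulR]⟩
step 2: ⟨C=(if0 -3 then 1 else -4); E=∅; S=∅; K=[if0 :: mulR]⟩
step 3: ⟨C=-3; E=∅; S=∅; K=[if0 :: if0 :: mulR]⟩
step 4: ⟨C=-4; E=∅; S=∅; K=[if0 :: mulR]⟩
step 5: ⟨C=(let v = 2 in 7); E=∅; S=∅; K=[mulR]⟩
step 6: ⟨C=2; E=∅; S=∅; K=[let v :: mulR]⟩
step 7: ⟨C=7; E={v↦0}; S={0↦2}; K=[mulR]⟩
step 8: ⟨C=((λz. (if0 z then z else 7)) 9); E=∅; S={0↦2}; K=[mulL(7)]⟩
step 9: ⟨C=(λz. (if0 z then z else 7)); E=∅; S={0↦2}; K=[arg :: mulL(7)]⟩
step 10: ⟨C=9; E=∅; S={0↦2}; K=[fun :: mulL(7)]⟩
step 11: ⟨C=(if0 z then z else 7); E={z↦1}; S={0↦2, 1↦9}; K=[mulL(7)]⟩
step 12: ⟨C=z; E={z↦1}; S={0↦2, 1↦9}; K=[if0 :: mulL(7)]⟩
step 13: ⟨C=7; E={z↦1}; S={0↦2, 1↦9}; K=[mulL(7)]⟩
→ final value 49

Answer: 49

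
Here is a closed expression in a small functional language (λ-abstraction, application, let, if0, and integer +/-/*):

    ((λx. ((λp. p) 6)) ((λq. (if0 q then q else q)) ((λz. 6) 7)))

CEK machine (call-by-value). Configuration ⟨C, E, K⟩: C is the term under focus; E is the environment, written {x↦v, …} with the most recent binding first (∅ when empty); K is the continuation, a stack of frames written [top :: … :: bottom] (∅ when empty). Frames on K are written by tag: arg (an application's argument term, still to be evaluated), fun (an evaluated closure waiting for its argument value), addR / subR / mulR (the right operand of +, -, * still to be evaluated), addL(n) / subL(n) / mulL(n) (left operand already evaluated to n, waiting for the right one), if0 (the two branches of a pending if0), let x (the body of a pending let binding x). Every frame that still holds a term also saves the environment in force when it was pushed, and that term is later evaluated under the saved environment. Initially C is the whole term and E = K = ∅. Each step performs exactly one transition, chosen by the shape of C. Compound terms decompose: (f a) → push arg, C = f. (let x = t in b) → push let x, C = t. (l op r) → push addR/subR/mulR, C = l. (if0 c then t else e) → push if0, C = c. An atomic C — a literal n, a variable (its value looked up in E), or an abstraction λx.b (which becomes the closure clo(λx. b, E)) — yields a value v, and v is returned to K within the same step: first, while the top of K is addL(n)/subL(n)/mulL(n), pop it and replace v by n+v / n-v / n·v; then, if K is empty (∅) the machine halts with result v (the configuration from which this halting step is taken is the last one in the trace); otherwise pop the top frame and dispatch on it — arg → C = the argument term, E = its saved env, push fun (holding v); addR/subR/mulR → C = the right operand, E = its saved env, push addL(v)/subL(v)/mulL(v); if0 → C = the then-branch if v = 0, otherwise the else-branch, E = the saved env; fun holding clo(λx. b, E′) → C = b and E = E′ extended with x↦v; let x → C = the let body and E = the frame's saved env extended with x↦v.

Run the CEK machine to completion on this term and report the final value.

step 0: [C=((λx. ((λp. p) 6)) ((λq. (if0 q then q else q)) ((λz. 6) 7))) | E=∅ | K=∅]
step 1: [C=(λx. ((λp. p) 6)) | E=∅ | K=[arg]]
step 2: [C=((λq. (if0 q then q else q)) ((λz. 6) 7)) | E=∅ | K=[fun]]
step 3: [C=(λq. (if0 q then q else q)) | E=∅ | K=[arg :: fun]]
step 4: [C=((λz. 6) 7) | E=∅ | K=[fun :: fun]]
step 5: [C=(λz. 6) | E=∅ | K=[arg :: fun :: fun]]
step 6: [C=7 | E=∅ | K=[fun :: fun :: fun]]
step 7: [C=6 | E={z↦7} | K=[fun :: fun]]
step 8: [C=(if0 q then q else q) | E={q↦6} | K=[fun]]
step 9: [C=q | E={q↦6} | K=[if0 :: fun]]
step 10: [C=q | E={q↦6} | K=[fun]]
step 11: [C=((λp. p) 6) | E={x↦6} | K=∅]
step 12: [C=(λp. p) | E={x↦6} | K=[arg]]
step 13: [C=6 | E={x↦6} | K=[fun]]
step 14: [C=p | E={p↦6, x↦6} | K=∅]
→ final value 6

Answer: 6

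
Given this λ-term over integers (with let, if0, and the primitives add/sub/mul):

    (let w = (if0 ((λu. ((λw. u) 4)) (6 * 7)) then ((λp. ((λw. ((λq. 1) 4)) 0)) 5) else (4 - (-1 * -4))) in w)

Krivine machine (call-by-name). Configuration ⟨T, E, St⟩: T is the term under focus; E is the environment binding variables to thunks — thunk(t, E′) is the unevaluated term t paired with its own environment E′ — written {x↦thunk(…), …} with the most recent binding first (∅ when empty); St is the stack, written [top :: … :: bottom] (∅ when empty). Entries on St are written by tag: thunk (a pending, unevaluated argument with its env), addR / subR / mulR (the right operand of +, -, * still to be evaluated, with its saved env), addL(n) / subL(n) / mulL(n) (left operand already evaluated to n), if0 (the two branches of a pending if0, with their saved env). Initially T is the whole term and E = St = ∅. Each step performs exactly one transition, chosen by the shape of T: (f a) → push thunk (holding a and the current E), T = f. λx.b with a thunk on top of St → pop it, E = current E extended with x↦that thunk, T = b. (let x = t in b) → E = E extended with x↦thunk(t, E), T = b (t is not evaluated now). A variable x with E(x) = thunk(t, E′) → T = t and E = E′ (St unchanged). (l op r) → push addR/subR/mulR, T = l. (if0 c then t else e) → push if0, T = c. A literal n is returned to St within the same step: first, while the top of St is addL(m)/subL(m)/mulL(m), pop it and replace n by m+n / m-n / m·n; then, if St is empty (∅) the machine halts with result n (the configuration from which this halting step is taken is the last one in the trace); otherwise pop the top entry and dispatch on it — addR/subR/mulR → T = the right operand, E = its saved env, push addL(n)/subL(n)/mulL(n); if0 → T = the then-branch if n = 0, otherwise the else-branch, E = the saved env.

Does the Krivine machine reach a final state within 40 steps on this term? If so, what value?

0. ⟨T=(let w = (if0 ((λu. ((λw. u) 4)) (6 * 7)) then ((λp. ((λw. ((λq. 1) 4)) 0)) 5) else (4 - (-1 * -4))) in w); E=∅; St=∅⟩
1. ⟨T=w; E={w↦thunk((if0 ((λu. ((λw. u) 4)) (6 * 7)) then ((λp. ((λw. ((λq. 1) 4)) 0)) 5) else (4 - (-1 * -4))), ∅)}; St=∅⟩
2. ⟨T=(if0 ((λu. ((λw. u) 4)) (6 * 7)) then ((λp. ((λw. ((λq. 1) 4)) 0)) 5) else (4 - (-1 * -4))); E=∅; St=∅⟩
3. ⟨T=((λu. ((λw. u) 4)) (6 * 7)); E=∅; St=[if0]⟩
4. ⟨T=(λu. ((λw. u) 4)); E=∅; St=[thunk :: if0]⟩
5. ⟨T=((λw. u) 4); E={u↦thunk((6 * 7), ∅)}; St=[if0]⟩
6. ⟨T=(λw. u); E={u↦thunk((6 * 7), ∅)}; St=[thunk :: if0]⟩
7. ⟨T=u; E={w↦thunk(4, {u↦thunk((6 * 7), ∅)}), u↦thunk((6 * 7), ∅)}; St=[if0]⟩
8. ⟨T=(6 * 7); E=∅; St=[if0]⟩
9. ⟨T=6; E=∅; St=[mulR :: if0]⟩
10. ⟨T=7; E=∅; St=[mulL(6) :: if0]⟩
11. ⟨T=(4 - (-1 * -4)); E=∅; St=∅⟩
12. ⟨T=4; E=∅; St=[subR]⟩
13. ⟨T=(-1 * -4); E=∅; St=[subL(4)]⟩
14. ⟨T=-1; E=∅; St=[mulR :: subL(4)]⟩
15. ⟨T=-4; E=∅; St=[mulL(-1) :: subL(4)]⟩
→ final value 0

Answer: 0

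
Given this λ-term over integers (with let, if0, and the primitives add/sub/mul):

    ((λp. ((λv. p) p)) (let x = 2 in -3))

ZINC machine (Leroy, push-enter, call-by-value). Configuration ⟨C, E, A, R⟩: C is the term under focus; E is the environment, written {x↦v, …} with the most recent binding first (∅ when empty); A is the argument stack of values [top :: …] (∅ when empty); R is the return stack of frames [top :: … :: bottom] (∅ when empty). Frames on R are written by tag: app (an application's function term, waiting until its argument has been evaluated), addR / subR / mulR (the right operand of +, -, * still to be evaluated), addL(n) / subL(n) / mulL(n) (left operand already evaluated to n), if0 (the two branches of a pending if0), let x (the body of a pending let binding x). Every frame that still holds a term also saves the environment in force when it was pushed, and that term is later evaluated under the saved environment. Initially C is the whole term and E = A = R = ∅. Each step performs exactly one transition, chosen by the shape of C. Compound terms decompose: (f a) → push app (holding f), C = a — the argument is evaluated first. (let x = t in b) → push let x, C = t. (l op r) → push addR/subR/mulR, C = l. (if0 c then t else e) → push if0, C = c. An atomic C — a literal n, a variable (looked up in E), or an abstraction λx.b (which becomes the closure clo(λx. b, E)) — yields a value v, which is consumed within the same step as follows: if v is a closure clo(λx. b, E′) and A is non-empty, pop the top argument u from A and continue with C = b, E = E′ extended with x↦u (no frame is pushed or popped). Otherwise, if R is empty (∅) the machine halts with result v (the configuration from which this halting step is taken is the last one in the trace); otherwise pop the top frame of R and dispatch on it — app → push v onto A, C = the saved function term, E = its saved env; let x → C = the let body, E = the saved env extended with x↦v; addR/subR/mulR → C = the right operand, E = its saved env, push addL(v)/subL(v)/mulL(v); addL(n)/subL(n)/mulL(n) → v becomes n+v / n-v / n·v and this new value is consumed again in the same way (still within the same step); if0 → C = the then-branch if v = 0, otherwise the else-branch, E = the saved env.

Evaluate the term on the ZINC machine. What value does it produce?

Answer: -3

Derivation:
step 0: [C=((λp. ((λv. p) p)) (let x = 2 in -3)) | E=∅ | A=∅ | R=∅]
step 1: [C=(let x = 2 in -3) | E=∅ | A=∅ | R=[app]]
step 2: [C=2 | E=∅ | A=∅ | R=[let x :: app]]
step 3: [C=-3 | E={x↦2} | A=∅ | R=[app]]
step 4: [C=(λp. ((λv. p) p)) | E=∅ | A=[-3] | R=∅]
step 5: [C=((λv. p) p) | E={p↦-3} | A=∅ | R=∅]
step 6: [C=p | E={p↦-3} | A=∅ | R=[app]]
step 7: [C=(λv. p) | E={p↦-3} | A=[-3] | R=∅]
step 8: [C=p | E={v↦-3, p↦-3} | A=∅ | R=∅]
→ final value -3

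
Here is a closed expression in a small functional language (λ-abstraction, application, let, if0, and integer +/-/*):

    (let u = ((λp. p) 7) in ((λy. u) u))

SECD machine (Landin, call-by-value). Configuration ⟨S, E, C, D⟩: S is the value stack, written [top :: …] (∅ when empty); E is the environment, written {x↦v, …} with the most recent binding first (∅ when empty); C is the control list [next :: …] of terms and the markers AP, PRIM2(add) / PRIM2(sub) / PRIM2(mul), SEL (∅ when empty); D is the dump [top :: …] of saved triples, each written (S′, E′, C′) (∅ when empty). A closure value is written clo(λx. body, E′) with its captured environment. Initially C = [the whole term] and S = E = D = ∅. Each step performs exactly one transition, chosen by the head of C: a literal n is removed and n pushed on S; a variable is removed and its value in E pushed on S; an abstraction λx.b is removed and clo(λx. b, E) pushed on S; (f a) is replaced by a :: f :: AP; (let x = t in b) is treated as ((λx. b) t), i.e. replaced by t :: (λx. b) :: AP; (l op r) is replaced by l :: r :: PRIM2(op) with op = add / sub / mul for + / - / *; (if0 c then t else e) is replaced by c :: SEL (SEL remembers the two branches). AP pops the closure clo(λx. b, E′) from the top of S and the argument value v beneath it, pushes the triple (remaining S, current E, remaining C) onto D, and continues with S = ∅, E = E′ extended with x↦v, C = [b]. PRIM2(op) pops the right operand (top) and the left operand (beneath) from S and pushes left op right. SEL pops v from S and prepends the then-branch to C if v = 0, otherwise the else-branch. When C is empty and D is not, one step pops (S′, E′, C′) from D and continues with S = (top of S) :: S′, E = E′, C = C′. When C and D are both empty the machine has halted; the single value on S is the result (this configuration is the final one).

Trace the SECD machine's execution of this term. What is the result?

Answer: 7

Derivation:
step 0: ⟨S=∅; E=∅; C=[(let u = ((λp. p) 7) in ((λy. u) u))]; D=∅⟩
step 1: ⟨S=∅; E=∅; C=[((λp. p) 7) :: (λu. ((λy. u) u)) :: AP]; D=∅⟩
step 2: ⟨S=∅; E=∅; C=[7 :: (λp. p) :: AP :: (λu. ((λy. u) u)) :: AP]; D=∅⟩
step 3: ⟨S=[7]; E=∅; C=[(λp. p) :: AP :: (λu. ((λy. u) u)) :: AP]; D=∅⟩
step 4: ⟨S=[clo(λp. p, ∅) :: 7]; E=∅; C=[AP :: (λu. ((λy. u) u)) :: AP]; D=∅⟩
step 5: ⟨S=∅; E={p↦7}; C=[p]; D=[(∅, ∅, [(λu. ((λy. u) u)) :: AP])]⟩
step 6: ⟨S=[7]; E={p↦7}; C=∅; D=[(∅, ∅, [(λu. ((λy. u) u)) :: AP])]⟩
step 7: ⟨S=[7]; E=∅; C=[(λu. ((λy. u) u)) :: AP]; D=∅⟩
step 8: ⟨S=[clo(λu. ((λy. u) u), ∅) :: 7]; E=∅; C=[AP]; D=∅⟩
step 9: ⟨S=∅; E={u↦7}; C=[((λy. u) u)]; D=[(∅, ∅, ∅)]⟩
step 10: ⟨S=∅; E={u↦7}; C=[u :: (λy. u) :: AP]; D=[(∅, ∅, ∅)]⟩
step 11: ⟨S=[7]; E={u↦7}; C=[(λy. u) :: AP]; D=[(∅, ∅, ∅)]⟩
step 12: ⟨S=[clo(λy. u, {u↦7}) :: 7]; E={u↦7}; C=[AP]; D=[(∅, ∅, ∅)]⟩
step 13: ⟨S=∅; E={y↦7, u↦7}; C=[u]; D=[(∅, {u↦7}, ∅) :: (∅, ∅, ∅)]⟩
step 14: ⟨S=[7]; E={y↦7, u↦7}; C=∅; D=[(∅, {u↦7}, ∅) :: (∅, ∅, ∅)]⟩
step 15: ⟨S=[7]; E={u↦7}; C=∅; D=[(∅, ∅, ∅)]⟩
step 16: ⟨S=[7]; E=∅; C=∅; D=∅⟩
→ final value 7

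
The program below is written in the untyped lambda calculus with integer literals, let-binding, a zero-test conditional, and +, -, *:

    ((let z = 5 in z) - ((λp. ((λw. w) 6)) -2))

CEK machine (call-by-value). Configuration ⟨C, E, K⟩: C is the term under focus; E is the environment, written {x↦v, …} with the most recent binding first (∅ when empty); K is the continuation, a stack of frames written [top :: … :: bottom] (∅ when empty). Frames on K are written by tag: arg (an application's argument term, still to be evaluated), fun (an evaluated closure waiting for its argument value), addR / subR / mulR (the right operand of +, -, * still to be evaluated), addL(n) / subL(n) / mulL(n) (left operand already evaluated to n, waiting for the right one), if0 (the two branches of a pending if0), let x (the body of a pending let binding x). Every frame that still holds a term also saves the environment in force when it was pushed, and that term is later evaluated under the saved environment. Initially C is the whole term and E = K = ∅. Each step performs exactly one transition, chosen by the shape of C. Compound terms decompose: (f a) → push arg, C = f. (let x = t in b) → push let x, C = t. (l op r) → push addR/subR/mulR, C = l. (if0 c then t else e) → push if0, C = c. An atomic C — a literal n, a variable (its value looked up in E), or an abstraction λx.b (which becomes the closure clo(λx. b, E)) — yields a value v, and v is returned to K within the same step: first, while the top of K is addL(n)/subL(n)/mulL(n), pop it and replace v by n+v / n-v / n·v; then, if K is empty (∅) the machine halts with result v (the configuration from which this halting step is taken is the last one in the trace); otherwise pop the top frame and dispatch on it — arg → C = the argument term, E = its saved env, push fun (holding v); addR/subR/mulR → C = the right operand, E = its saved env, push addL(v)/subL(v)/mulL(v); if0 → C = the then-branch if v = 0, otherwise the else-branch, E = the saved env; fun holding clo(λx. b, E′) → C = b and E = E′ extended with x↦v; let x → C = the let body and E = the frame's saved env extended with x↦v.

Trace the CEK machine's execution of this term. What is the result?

step 0: ⟨C=((let z = 5 in z) - ((λp. ((λw. w) 6)) -2)); E=∅; K=∅⟩
step 1: ⟨C=(let z = 5 in z); E=∅; K=[subR]⟩
step 2: ⟨C=5; E=∅; K=[let z :: subR]⟩
step 3: ⟨C=z; E={z↦5}; K=[subR]⟩
step 4: ⟨C=((λp. ((λw. w) 6)) -2); E=∅; K=[subL(5)]⟩
step 5: ⟨C=(λp. ((λw. w) 6)); E=∅; K=[arg :: subL(5)]⟩
step 6: ⟨C=-2; E=∅; K=[fun :: subL(5)]⟩
step 7: ⟨C=((λw. w) 6); E={p↦-2}; K=[subL(5)]⟩
step 8: ⟨C=(λw. w); E={p↦-2}; K=[arg :: subL(5)]⟩
step 9: ⟨C=6; E={p↦-2}; K=[fun :: subL(5)]⟩
step 10: ⟨C=w; E={w↦6, p↦-2}; K=[subL(5)]⟩
→ final value -1

Answer: -1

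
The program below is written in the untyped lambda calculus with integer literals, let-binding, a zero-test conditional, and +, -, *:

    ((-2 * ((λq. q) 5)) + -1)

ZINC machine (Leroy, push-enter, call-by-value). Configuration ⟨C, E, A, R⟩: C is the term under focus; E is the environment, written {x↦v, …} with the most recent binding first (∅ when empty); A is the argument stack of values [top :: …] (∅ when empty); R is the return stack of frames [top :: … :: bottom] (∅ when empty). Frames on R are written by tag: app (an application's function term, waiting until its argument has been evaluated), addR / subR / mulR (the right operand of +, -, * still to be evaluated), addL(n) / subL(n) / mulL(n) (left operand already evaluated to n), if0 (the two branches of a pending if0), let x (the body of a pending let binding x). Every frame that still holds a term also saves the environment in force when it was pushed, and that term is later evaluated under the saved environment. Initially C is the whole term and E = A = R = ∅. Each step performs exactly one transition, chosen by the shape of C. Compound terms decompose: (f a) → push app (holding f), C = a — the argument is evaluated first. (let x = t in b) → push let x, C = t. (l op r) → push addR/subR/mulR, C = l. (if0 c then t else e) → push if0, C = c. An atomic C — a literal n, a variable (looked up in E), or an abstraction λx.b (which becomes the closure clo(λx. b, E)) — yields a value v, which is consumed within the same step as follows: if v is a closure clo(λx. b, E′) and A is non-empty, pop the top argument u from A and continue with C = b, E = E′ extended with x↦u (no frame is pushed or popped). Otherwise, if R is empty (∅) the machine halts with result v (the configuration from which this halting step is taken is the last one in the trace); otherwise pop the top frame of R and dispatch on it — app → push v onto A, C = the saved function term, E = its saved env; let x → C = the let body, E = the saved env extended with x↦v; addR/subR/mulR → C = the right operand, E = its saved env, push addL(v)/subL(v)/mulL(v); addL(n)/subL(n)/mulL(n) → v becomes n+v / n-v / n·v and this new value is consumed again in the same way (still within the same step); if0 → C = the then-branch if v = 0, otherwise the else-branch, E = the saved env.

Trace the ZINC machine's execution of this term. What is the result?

Answer: -11

Machine steps:
[0] <C=((-2 * ((λq. q) 5)) + -1), E=∅, A=∅, R=∅>
[1] <C=(-2 * ((λq. q) 5)), E=∅, A=∅, R=[addR]>
[2] <C=-2, E=∅, A=∅, R=[mulR :: addR]>
[3] <C=((λq. q) 5), E=∅, A=∅, R=[mulL(-2) :: addR]>
[4] <C=5, E=∅, A=∅, R=[app :: mulL(-2) :: addR]>
[5] <C=(λq. q), E=∅, A=[5], R=[mulL(-2) :: addR]>
[6] <C=q, E={q↦5}, A=∅, R=[mulL(-2) :: addR]>
[7] <C=-1, E=∅, A=∅, R=[addL(-10)]>
→ final value -11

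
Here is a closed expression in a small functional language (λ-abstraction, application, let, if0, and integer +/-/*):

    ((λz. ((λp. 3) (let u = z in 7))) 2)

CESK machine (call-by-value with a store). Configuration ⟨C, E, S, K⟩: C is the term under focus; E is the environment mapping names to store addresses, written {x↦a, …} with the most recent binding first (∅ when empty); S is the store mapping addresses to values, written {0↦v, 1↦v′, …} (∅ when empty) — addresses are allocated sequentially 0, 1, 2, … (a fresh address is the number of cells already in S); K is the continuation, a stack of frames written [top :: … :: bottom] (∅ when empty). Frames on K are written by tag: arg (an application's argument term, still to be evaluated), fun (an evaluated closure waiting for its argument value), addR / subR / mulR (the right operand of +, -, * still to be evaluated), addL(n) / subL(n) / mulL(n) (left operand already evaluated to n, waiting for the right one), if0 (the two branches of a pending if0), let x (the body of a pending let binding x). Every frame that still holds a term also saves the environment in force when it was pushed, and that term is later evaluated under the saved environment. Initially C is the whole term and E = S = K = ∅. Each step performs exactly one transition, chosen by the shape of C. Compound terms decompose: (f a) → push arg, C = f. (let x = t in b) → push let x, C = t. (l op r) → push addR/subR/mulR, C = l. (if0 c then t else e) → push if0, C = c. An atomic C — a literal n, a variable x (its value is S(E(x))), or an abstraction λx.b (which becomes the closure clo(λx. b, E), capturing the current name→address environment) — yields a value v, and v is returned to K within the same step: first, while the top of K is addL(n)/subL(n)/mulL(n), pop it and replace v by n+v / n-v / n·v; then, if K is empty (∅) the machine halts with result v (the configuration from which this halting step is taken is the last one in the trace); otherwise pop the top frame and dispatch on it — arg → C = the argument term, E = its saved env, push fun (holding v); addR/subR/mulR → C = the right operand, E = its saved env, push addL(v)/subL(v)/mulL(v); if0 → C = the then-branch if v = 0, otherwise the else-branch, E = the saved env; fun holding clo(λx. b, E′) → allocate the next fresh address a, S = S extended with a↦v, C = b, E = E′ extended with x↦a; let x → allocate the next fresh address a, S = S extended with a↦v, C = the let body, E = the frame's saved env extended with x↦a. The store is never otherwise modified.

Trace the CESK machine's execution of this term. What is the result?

Answer: 3

Derivation:
0. [C=((λz. ((λp. 3) (let u = z in 7))) 2) | E=∅ | S=∅ | K=∅]
1. [C=(λz. ((λp. 3) (let u = z in 7))) | E=∅ | S=∅ | K=[arg]]
2. [C=2 | E=∅ | S=∅ | K=[fun]]
3. [C=((λp. 3) (let u = z in 7)) | E={z↦0} | S={0↦2} | K=∅]
4. [C=(λp. 3) | E={z↦0} | S={0↦2} | K=[arg]]
5. [C=(let u = z in 7) | E={z↦0} | S={0↦2} | K=[fun]]
6. [C=z | E={z↦0} | S={0↦2} | K=[let u :: fun]]
7. [C=7 | E={u↦1, z↦0} | S={0↦2, 1↦2} | K=[fun]]
8. [C=3 | E={p↦2, z↦0} | S={0↦2, 1↦2, 2↦7} | K=∅]
→ final value 3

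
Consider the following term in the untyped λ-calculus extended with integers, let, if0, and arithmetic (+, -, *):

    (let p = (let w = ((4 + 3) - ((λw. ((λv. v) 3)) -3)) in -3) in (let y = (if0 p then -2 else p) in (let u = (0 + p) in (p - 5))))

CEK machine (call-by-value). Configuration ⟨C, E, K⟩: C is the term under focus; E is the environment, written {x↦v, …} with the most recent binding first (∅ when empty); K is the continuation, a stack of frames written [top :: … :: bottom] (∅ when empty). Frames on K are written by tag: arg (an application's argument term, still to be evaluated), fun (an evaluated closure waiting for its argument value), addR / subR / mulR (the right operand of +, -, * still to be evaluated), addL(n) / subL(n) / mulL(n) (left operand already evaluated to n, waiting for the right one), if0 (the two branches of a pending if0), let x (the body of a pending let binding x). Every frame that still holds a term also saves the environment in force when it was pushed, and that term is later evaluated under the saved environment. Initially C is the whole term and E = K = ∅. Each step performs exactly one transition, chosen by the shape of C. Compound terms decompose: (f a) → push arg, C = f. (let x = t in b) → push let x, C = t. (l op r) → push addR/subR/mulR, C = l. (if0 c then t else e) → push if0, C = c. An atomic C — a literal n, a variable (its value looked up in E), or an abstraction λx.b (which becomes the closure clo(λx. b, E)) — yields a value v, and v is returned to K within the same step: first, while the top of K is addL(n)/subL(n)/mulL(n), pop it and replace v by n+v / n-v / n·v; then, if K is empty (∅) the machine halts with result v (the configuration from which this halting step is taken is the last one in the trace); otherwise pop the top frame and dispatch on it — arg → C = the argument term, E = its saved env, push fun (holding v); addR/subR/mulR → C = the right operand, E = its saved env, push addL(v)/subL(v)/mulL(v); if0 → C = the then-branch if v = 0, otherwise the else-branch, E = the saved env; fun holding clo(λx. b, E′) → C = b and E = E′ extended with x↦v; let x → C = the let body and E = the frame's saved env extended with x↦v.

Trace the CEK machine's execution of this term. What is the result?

t=0: ⟨C=(let p = (let w = ((4 + 3) - ((λw. ((λv. v) 3)) -3)) in -3) in (let y = (if0 p then -2 else p) in (let u = (0 + p) in (p - 5)))); E=∅; K=∅⟩
t=1: ⟨C=(let w = ((4 + 3) - ((λw. ((λv. v) 3)) -3)) in -3); E=∅; K=[let p]⟩
t=2: ⟨C=((4 + 3) - ((λw. ((λv. v) 3)) -3)); E=∅; K=[let w :: let p]⟩
t=3: ⟨C=(4 + 3); E=∅; K=[subR :: let w :: let p]⟩
t=4: ⟨C=4; E=∅; K=[addR :: subR :: let w :: let p]⟩
t=5: ⟨C=3; E=∅; K=[addL(4) :: subR :: let w :: let p]⟩
t=6: ⟨C=((λw. ((λv. v) 3)) -3); E=∅; K=[subL(7) :: let w :: let p]⟩
t=7: ⟨C=(λw. ((λv. v) 3)); E=∅; K=[arg :: subL(7) :: let w :: let p]⟩
t=8: ⟨C=-3; E=∅; K=[fun :: subL(7) :: let w :: let p]⟩
t=9: ⟨C=((λv. v) 3); E={w↦-3}; K=[subL(7) :: let w :: let p]⟩
t=10: ⟨C=(λv. v); E={w↦-3}; K=[arg :: subL(7) :: let w :: let p]⟩
t=11: ⟨C=3; E={w↦-3}; K=[fun :: subL(7) :: let w :: let p]⟩
t=12: ⟨C=v; E={v↦3, w↦-3}; K=[subL(7) :: let w :: let p]⟩
t=13: ⟨C=-3; E={w↦4}; K=[let p]⟩
t=14: ⟨C=(let y = (if0 p then -2 else p) in (let u = (0 + p) in (p - 5))); E={p↦-3}; K=∅⟩
t=15: ⟨C=(if0 p then -2 else p); E={p↦-3}; K=[let y]⟩
t=16: ⟨C=p; E={p↦-3}; K=[if0 :: let y]⟩
t=17: ⟨C=p; E={p↦-3}; K=[let y]⟩
t=18: ⟨C=(let u = (0 + p) in (p - 5)); E={y↦-3, p↦-3}; K=∅⟩
t=19: ⟨C=(0 + p); E={y↦-3, p↦-3}; K=[let u]⟩
t=20: ⟨C=0; E={y↦-3, p↦-3}; K=[addR :: let u]⟩
t=21: ⟨C=p; E={y↦-3, p↦-3}; K=[addL(0) :: let u]⟩
t=22: ⟨C=(p - 5); E={u↦-3, y↦-3, p↦-3}; K=∅⟩
t=23: ⟨C=p; E={u↦-3, y↦-3, p↦-3}; K=[subR]⟩
t=24: ⟨C=5; E={u↦-3, y↦-3, p↦-3}; K=[subL(-3)]⟩
→ final value -8

Answer: -8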